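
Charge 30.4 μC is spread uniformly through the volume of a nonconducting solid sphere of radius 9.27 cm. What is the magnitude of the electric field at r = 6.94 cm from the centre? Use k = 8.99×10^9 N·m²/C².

Symmetry ⇒ E = E(r) r̂. Gaussian sphere of radius r = 6.94 cm (r < R).
Only the charge within r is enclosed: Q_enc = Q·(r/R)³ = (30.4 μC)·(6.94 cm/9.27 cm)³ = 1.276×10^-5 C.
Applying ∮E·dA = Q_enc/ε₀ with Φ = E(4πr²):
E = k|Q_enc|/r² = (8.99×10^9)(1.276×10^-5)/(0.0694)² = 2.38×10^7 N/C.

|E| ≈ 2.38×10^7 N/C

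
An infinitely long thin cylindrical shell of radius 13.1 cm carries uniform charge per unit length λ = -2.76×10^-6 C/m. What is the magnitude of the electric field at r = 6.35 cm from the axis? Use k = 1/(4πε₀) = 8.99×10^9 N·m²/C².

E = 0 (no enclosed charge)

Take a coaxial cylindrical Gaussian surface of radius r = 6.35 cm and length L (r < 13.1 cm, inside the shell).
All the surface charge lies outside this cylinder: Q_enc = 0, hence E = 0.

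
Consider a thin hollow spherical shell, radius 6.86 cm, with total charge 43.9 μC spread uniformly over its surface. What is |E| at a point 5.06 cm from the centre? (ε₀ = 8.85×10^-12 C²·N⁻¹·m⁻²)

Take a concentric spherical Gaussian surface of radius r = 5.06 cm (inside the shell, r < 6.86 cm).
All the charge is outside the Gaussian surface: Q_enc = 0, hence E = 0 everywhere inside the shell.

E = 0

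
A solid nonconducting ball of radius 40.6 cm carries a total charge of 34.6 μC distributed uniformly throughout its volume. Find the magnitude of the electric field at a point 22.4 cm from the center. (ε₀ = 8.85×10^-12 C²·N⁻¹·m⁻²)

|E| = 1.04e6 N/C

Symmetry ⇒ E = E(r) r̂. Gaussian sphere of radius r = 22.4 cm (r < R).
Only the charge within r is enclosed: Q_enc = Q·(r/R)³ = (34.6 μC)·(22.4 cm/40.6 cm)³ = 5.811×10^-6 C.
Since E is radial and uniform over the Gaussian sphere, Φ = E·4πr² = Q_enc/ε₀.
E = |Q_enc|/(4πε₀r²) = (5.811×10^-6)/(4π·8.85×10^-12·(0.224)²) = 1.04×10^6 N/C.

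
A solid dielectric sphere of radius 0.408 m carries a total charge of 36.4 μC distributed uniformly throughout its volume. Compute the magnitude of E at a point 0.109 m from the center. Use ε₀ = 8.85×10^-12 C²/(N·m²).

Take a concentric spherical Gaussian surface of radius r = 0.109 m (r < R).
For a uniform sphere the enclosed fraction is (r/R)³, so Q_enc = (36.4 μC)(0.109/0.408)³ = 6.941×10^-7 C.
By Gauss's law, ∮E·dA = E·4πr² = Q_enc/ε₀.
E = |Q_enc|/(4πε₀r²) = (6.941×10^-7)/(4π·8.85×10^-12·(0.109)²) = 5.25e5 N/C.

|E| = 5.25e5 N/C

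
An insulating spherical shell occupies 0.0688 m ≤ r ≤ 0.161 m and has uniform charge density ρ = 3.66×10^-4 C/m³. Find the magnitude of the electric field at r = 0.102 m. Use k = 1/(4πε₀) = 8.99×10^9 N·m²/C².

9.74×10^5 N/C

Symmetry ⇒ E = E(r) r̂. Gaussian sphere of radius r = 0.102 m (within the shell material, 0.0688 m < r < 0.161 m).
Enclosed charge is the volume from a to r: Q_enc = (4π/3)ρ(r³ − a³) = 1.128×10^-6 C.
By Gauss's law, ∮E·dA = E·4πr² = Q_enc/ε₀.
E = k|Q_enc|/r² = (8.99×10^9)(1.128×10^-6)/(0.102)² = 9.74×10^5 N/C.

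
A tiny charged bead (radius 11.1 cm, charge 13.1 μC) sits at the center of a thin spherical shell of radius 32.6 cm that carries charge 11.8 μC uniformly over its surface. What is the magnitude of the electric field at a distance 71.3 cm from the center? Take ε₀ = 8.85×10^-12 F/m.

Symmetry ⇒ E = E(r) r̂. Gaussian sphere of radius r = 71.3 cm (r > 32.6 cm, enclosing both).
Q_enc = (13.1 μC) + (11.8 μC) = 2.49×10^-5 C.
Gauss's law: E·4πr² = Q_enc/ε₀.
E = |Q_enc|/(4πε₀r²) = (2.49×10^-5)/(4π·8.85×10^-12·(0.713)²) = 4.40×10^5 N/C.

E = 4.40×10^5 N/C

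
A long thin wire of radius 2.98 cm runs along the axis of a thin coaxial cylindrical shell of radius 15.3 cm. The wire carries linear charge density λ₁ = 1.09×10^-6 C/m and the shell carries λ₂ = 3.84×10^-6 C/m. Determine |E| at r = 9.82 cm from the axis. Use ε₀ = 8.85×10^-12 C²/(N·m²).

Coaxial Gaussian cylinder, radius r = 9.82 cm, length L (between the conductors, 2.98 cm < r < 15.3 cm).
Only the inner wire is enclosed; the outer shell contributes nothing inside itself. λ_enc = λ₁ = 1.09×10^-6 C/m.
Since E is radial and uniform over the curved surface, Φ = E·2πrL = Q_enc/ε₀ = λ_enc L/ε₀.
E = |λ_enc|/(2πε₀r) = (1.09×10^-6)/(2π·8.85×10^-12·0.0982) = 2.00×10^5 N/C.

E = 2.00e5 N/C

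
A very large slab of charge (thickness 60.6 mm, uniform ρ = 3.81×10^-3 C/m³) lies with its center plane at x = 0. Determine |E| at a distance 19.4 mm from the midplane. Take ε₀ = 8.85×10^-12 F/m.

By symmetry E is perpendicular to the slab. A Gaussian pillbox from −19.4 mm to +19.4 mm (face area A) lies entirely within the slab.
Q_enc = ρ·(2x)·A and flux = 2EA, so 2EA = 2ρxA/ε₀ ⇒ E = |ρ|x/ε₀.
E = (3.81×10^-3)(0.0194)/(8.85×10^-12) = 8.35e6 N/C.

8.35×10^6 V/m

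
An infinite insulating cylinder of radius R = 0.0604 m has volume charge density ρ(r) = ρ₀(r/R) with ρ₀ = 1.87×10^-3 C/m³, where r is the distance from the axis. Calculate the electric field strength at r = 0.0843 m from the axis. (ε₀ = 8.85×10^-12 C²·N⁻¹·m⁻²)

|E| = 3.05e6 V/m

Choose a coaxial cylinder of radius r = 0.0843 m (arbitrary length L) as the Gaussian surface (r > R, full charge per length enclosed).
λ_enc = 2π ∫₀^R ρ₀(r'/R)^1 r' dr' = 2πρ₀R²/3 = 1.429×10^-5 C/m.
Since E is radial and uniform over the curved surface, Φ = E·2πrL = Q_enc/ε₀ = λ_enc L/ε₀.
E = |λ_enc|/(2πε₀r) = (1.429×10^-5)/(2π·8.85×10^-12·0.0843) = 3.05×10^6 N/C.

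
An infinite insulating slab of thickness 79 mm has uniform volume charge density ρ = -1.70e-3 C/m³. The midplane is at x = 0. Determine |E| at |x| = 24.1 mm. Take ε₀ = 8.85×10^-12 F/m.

By symmetry E is perpendicular to the slab. A Gaussian pillbox from −24.1 mm to +24.1 mm (face area A) lies entirely within the slab.
Q_enc = ρ·(2x)·A and flux = 2EA, so 2EA = 2ρxA/ε₀ ⇒ E = |ρ|x/ε₀.
E = (1.70×10^-3)(0.0241)/(8.85×10^-12) = 4.63×10^6 N/C.

E ≈ 4.63×10^6 N/C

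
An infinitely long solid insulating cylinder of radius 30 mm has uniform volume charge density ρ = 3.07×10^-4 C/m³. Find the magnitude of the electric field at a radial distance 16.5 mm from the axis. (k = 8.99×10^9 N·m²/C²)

|E| = 2.86e5 N/C

Take a coaxial cylindrical Gaussian surface of radius r = 16.5 mm and length L (r < R).
Charge inside radius r per length L is ρ·πr²·L, so λ_enc = ρπr² = 2.626×10^-7 C/m.
Applying ∮E·dA = Q_enc/ε₀ with the end caps contributing no flux:
E = 2k|λ_enc|/r = 2(8.99×10^9)(2.626e-7)/(0.0165) = 2.86e5 N/C.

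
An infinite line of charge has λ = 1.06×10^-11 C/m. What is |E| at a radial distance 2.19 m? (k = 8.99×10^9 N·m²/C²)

By cylindrical symmetry E is radial; use a coaxial Gaussian cylinder of radius 2.19 m and length L.
Q_enc = λL, so λ_enc = 1.06e-11 C/m.
Gauss's law: E·2πrL = λ_enc L/ε₀.
E = 2k|λ_enc|/r = 2(8.99×10^9)(1.06×10^-11)/(2.19) = 8.70×10^-2 N/C.

|E| ≈ 8.70e-2 N/C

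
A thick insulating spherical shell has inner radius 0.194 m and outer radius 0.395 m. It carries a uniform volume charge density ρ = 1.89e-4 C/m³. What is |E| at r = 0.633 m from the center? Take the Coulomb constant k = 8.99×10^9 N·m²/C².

By spherical symmetry E is radial; choose a Gaussian sphere of radius r = 0.633 m (r > 0.395 m, enclosing the whole shell).
Q_enc = ρ·(4π/3)(b³ − a³) = (1.89×10^-4)·(4π/3)·((0.395)³ − (0.194)³) = 4.301×10^-5 C.
Applying ∮E·dA = Q_enc/ε₀ with Φ = E(4πr²):
E = k|Q_enc|/r² = (8.99×10^9)(4.301×10^-5)/(0.633)² = 9.65e5 N/C.

|E| = 9.65e5 V/m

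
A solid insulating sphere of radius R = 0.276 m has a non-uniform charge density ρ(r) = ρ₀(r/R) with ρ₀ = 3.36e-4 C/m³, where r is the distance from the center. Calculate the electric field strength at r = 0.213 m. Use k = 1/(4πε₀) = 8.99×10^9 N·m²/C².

By spherical symmetry E is radial; choose a Gaussian sphere of radius r = 0.213 m (r < R).
Integrate the density: Q_enc = 4π ∫₀^r ρ₀(r'/R)^1 r'² dr' = 4πρ₀ r^4/(4·R) = 7.872e-6 C.
Applying ∮E·dA = Q_enc/ε₀ with Φ = E(4πr²):
E = k|Q_enc|/r² = (8.99×10^9)(7.872e-6)/(0.213)² = 1.56×10^6 N/C.

E = 1.56e6 N/C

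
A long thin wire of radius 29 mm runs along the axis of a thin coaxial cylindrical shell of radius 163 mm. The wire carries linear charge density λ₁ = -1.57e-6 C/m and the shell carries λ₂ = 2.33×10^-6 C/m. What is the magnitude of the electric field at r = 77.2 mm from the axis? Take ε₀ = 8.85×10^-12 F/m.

E ≈ 3.66e5 N/C

By cylindrical symmetry E is radial; use a coaxial Gaussian cylinder of radius 77.2 mm and length L (between the conductors, 29 mm < r < 163 mm).
Only the inner wire is enclosed; the outer shell contributes nothing inside itself. λ_enc = λ₁ = -1.57e-6 C/m.
Applying ∮E·dA = Q_enc/ε₀ with the end caps contributing no flux:
E = |λ_enc|/(2πε₀r) = (1.57×10^-6)/(2π·8.85×10^-12·0.0772) = 3.66×10^5 N/C.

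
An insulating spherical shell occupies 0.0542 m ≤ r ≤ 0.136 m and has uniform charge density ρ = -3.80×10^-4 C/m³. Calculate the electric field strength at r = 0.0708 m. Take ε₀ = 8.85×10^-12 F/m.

By spherical symmetry E is radial; choose a Gaussian sphere of radius r = 0.0708 m (within the shell material, 0.0542 m < r < 0.136 m).
Only the shell between 0.0542 m and r is enclosed: Q_enc = ρ·(4π/3)(r³ − a³) = (-3.80×10^-4)·(4π/3)·((0.0708)³ − (0.0542)³) = -3.115e-7 C.
Gauss's law: E·4πr² = Q_enc/ε₀.
E = |Q_enc|/(4πε₀r²) = (3.115e-7)/(4π·8.85×10^-12·(0.0708)²) = 5.59e5 N/C.

|E| ≈ 5.59×10^5 N/C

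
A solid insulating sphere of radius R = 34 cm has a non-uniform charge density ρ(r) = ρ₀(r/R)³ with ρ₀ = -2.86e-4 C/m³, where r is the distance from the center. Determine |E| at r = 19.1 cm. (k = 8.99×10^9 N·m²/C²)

Take a concentric spherical Gaussian surface of radius r = 19.1 cm (r < R).
Q_enc = ∫₀^r ρ(r')·4πr'² dr' = (4πρ₀/R³) ∫₀^r r'^5 dr' = 4πρ₀ r^6/(6·R³) = -7.399×10^-7 C.
Gauss's law: E·4πr² = Q_enc/ε₀.
E = k|Q_enc|/r² = (8.99×10^9)(7.399×10^-7)/(0.191)² = 1.82×10^5 N/C.

|E| = 1.82e5 V/m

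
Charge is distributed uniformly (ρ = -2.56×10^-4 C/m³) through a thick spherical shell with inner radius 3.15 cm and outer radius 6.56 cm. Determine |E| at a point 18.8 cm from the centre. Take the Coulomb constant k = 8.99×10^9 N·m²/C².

By spherical symmetry E is radial; choose a Gaussian sphere of radius r = 18.8 cm (r > 6.56 cm, enclosing the whole shell).
Q_enc = ρ·(4π/3)(b³ − a³) = (-2.56×10^-4)·(4π/3)·((0.0656)³ − (0.0315)³) = -2.692×10^-7 C.
Since E is radial and uniform over the Gaussian sphere, Φ = E·4πr² = Q_enc/ε₀.
E = k|Q_enc|/r² = (8.99×10^9)(2.692×10^-7)/(0.188)² = 6.85×10^4 N/C.

E ≈ 6.85×10^4 N/C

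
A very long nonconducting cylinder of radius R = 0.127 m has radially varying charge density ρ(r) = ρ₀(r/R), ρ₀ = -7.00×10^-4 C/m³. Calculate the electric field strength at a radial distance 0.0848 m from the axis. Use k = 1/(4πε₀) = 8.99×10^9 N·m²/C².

|E| ≈ 1.49e6 N/C

Coaxial Gaussian cylinder, radius r = 0.0848 m, length L (r < R).
λ_enc = ∫₀^r ρ(r')·2πr' dr' = (2πρ₀/R)·r^3/3 = -7.039×10^-6 C/m.
Applying ∮E·dA = Q_enc/ε₀ with the end caps contributing no flux:
E = 2k|λ_enc|/r = 2(8.99×10^9)(7.039e-6)/(0.0848) = 1.49×10^6 N/C.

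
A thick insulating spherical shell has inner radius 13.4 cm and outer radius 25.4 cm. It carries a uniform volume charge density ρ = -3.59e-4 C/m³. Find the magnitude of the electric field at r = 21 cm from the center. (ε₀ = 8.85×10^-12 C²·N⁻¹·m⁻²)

Use a concentric Gaussian sphere at r = 21 cm (within the shell material, 13.4 cm < r < 25.4 cm).
Enclosed charge is the volume from a to r: Q_enc = (4π/3)ρ(r³ − a³) = -1.031×10^-5 C.
By Gauss's law, ∮E·dA = E·4πr² = Q_enc/ε₀.
E = |Q_enc|/(4πε₀r²) = (1.031×10^-5)/(4π·8.85×10^-12·(0.21)²) = 2.10×10^6 N/C.

2.10×10^6 N/C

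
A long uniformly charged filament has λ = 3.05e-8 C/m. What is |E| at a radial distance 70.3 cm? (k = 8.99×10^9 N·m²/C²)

780 V/m

Choose a coaxial cylinder of radius r = 70.3 cm (arbitrary length L) as the Gaussian surface.
Q_enc = λL, so λ_enc = 3.05e-8 C/m.
Since E is radial and uniform over the curved surface, Φ = E·2πrL = Q_enc/ε₀ = λ_enc L/ε₀.
E = 2k|λ_enc|/r = 2(8.99×10^9)(3.05e-8)/(0.703) = 780 N/C.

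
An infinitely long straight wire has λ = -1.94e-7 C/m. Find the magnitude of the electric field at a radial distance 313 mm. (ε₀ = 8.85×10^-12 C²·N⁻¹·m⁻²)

|E| = 1.11×10^4 N/C

Choose a coaxial cylinder of radius r = 313 mm (arbitrary length L) as the Gaussian surface.
Q_enc = λL, so λ_enc = -1.94×10^-7 C/m.
Since E is radial and uniform over the curved surface, Φ = E·2πrL = Q_enc/ε₀ = λ_enc L/ε₀.
E = |λ_enc|/(2πε₀r) = (1.94×10^-7)/(2π·8.85×10^-12·0.313) = 1.11×10^4 N/C.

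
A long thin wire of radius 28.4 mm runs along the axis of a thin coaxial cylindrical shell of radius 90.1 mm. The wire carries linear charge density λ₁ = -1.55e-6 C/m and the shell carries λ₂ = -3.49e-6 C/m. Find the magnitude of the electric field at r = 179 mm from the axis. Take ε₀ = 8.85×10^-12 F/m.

|E| = 5.06×10^5 V/m

Coaxial Gaussian cylinder, radius r = 179 mm, length L (r > 90.1 mm, enclosing both).
λ_enc = λ₁ + λ₂ = (-1.55×10^-6) + (-3.49e-6) = -5.04×10^-6 C/m.
Gauss's law: E·2πrL = λ_enc L/ε₀.
E = |λ_enc|/(2πε₀r) = (5.04×10^-6)/(2π·8.85×10^-12·0.179) = 5.06×10^5 N/C.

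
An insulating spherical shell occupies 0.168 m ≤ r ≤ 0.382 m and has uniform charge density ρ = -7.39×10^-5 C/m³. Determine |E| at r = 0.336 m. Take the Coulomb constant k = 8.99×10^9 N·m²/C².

By spherical symmetry E is radial; choose a Gaussian sphere of radius r = 0.336 m (within the shell material, 0.168 m < r < 0.382 m).
Only the shell between 0.168 m and r is enclosed: Q_enc = ρ·(4π/3)(r³ − a³) = (-7.39×10^-5)·(4π/3)·((0.336)³ − (0.168)³) = -1.027×10^-5 C.
Gauss's law: E·4πr² = Q_enc/ε₀.
E = k|Q_enc|/r² = (8.99×10^9)(1.027×10^-5)/(0.336)² = 8.18×10^5 N/C.

|E| ≈ 8.18e5 V/m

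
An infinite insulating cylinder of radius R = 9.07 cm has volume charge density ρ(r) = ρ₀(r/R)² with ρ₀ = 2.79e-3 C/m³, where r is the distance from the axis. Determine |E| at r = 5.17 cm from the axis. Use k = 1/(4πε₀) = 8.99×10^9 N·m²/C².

1.32×10^6 N/C

Coaxial Gaussian cylinder, radius r = 5.17 cm, length L (r < R).
λ_enc = ∫₀^r ρ(r')·2πr' dr' = (2πρ₀/R²)·r^4/4 = 3.806×10^-6 C/m.
By Gauss's law (flux through the curved wall only), E·2πrL = λ_enc L/ε₀.
E = 2k|λ_enc|/r = 2(8.99×10^9)(3.806×10^-6)/(0.0517) = 1.32×10^6 N/C.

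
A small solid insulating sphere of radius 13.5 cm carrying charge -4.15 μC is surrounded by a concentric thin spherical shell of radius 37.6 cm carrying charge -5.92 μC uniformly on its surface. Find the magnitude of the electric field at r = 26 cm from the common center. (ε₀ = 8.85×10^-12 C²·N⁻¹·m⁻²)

|E| ≈ 5.52×10^5 N/C

Take a concentric spherical Gaussian surface of radius r = 26 cm (between the bodies, 13.5 cm < r < 37.6 cm).
The shell at 37.6 cm lies outside the Gaussian surface, so Q_enc = -4.15 μC = -4.15×10^-6 C.
Since E is radial and uniform over the Gaussian sphere, Φ = E·4πr² = Q_enc/ε₀.
E = |Q_enc|/(4πε₀r²) = (4.15×10^-6)/(4π·8.85×10^-12·(0.26)²) = 5.52e5 N/C.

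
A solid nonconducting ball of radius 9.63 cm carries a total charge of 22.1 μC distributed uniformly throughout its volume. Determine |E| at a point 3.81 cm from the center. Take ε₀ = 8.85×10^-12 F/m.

E ≈ 8.48e6 N/C

By spherical symmetry E is radial; choose a Gaussian sphere of radius r = 3.81 cm (r < R).
Only the charge within r is enclosed: Q_enc = Q·(r/R)³ = (22.1 μC)·(3.81 cm/9.63 cm)³ = 1.369×10^-6 C.
By Gauss's law, ∮E·dA = E·4πr² = Q_enc/ε₀.
E = |Q_enc|/(4πε₀r²) = (1.369×10^-6)/(4π·8.85×10^-12·(0.0381)²) = 8.48×10^6 N/C.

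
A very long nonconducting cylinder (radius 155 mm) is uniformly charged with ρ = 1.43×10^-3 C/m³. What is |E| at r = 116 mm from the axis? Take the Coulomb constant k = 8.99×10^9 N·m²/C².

By cylindrical symmetry E is radial; use a coaxial Gaussian cylinder of radius 116 mm and length L (r < R).
Enclosed charge per unit length: λ_enc = ρ·πr² = (1.43e-3)π(0.116)² = 6.045e-5 C/m.
Applying ∮E·dA = Q_enc/ε₀ with the end caps contributing no flux:
E = 2k|λ_enc|/r = 2(8.99×10^9)(6.045e-5)/(0.116) = 9.37e6 N/C.

E = 9.37×10^6 V/m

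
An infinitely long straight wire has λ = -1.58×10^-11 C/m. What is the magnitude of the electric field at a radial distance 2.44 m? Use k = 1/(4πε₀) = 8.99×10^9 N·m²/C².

E ≈ 0.116 N/C

Take a coaxial cylindrical Gaussian surface of radius r = 2.44 m and length L.
Q_enc = λL, so λ_enc = -1.58×10^-11 C/m.
By Gauss's law (flux through the curved wall only), E·2πrL = λ_enc L/ε₀.
E = 2k|λ_enc|/r = 2(8.99×10^9)(1.58e-11)/(2.44) = 0.116 N/C.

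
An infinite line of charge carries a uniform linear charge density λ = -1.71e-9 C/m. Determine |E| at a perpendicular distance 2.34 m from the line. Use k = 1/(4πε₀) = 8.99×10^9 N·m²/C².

13.1 V/m

By cylindrical symmetry E is radial; use a coaxial Gaussian cylinder of radius 2.34 m and length L.
Q_enc = λL, so λ_enc = -1.71×10^-9 C/m.
Applying ∮E·dA = Q_enc/ε₀ with the end caps contributing no flux:
E = 2k|λ_enc|/r = 2(8.99×10^9)(1.71×10^-9)/(2.34) = 13.1 N/C.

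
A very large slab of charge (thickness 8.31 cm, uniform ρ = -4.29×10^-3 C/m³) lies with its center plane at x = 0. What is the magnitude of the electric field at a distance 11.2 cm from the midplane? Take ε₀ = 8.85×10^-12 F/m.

2.01×10^7 V/m

The point |x| = 11.2 cm lies outside the slab (half-thickness 0.04155 m). A symmetric pillbox spanning the full slab encloses Q_enc = ρ·d·A.
Flux = 2EA ⇒ E = |ρ|d/(2ε₀), independent of distance outside.
E = (4.29×10^-3)(0.0831)/(2·8.85×10^-12) = 2.01e7 N/C.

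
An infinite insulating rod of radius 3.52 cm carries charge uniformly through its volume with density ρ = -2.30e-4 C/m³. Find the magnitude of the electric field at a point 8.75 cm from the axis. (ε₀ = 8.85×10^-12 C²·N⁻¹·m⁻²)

Choose a coaxial cylinder of radius r = 8.75 cm (arbitrary length L) as the Gaussian surface (r > 3.52 cm, full cross-section enclosed).
λ_enc = ρ·πR² = (-2.30×10^-4)π(0.0352)² = -8.953e-7 C/m.
Applying ∮E·dA = Q_enc/ε₀ with the end caps contributing no flux:
E = |λ_enc|/(2πε₀r) = (8.953e-7)/(2π·8.85×10^-12·0.0875) = 1.84×10^5 N/C.

E = 1.84×10^5 N/C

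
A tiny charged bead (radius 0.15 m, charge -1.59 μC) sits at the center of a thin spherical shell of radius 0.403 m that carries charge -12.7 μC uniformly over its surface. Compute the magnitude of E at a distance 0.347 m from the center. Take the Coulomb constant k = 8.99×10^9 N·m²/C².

Use a concentric Gaussian sphere at r = 0.347 m (between the bodies, 0.15 m < r < 0.403 m).
Only the inner charge is enclosed; the outer shell contributes nothing inside itself. Q_enc = -1.59 μC = -1.59e-6 C.
Gauss's law: E·4πr² = Q_enc/ε₀.
E = k|Q_enc|/r² = (8.99×10^9)(1.59×10^-6)/(0.347)² = 1.19e5 N/C.

|E| ≈ 1.19×10^5 N/C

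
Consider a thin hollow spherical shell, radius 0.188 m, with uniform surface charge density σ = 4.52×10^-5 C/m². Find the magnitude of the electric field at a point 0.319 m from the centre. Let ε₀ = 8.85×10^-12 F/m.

1.77×10^6 N/C

Symmetry ⇒ E = E(r) r̂. Gaussian sphere of radius r = 0.319 m (r > 0.188 m).
The entire shell is enclosed: Q_enc = σ·4πR² = (4.52e-5)·4π·(0.188)² = 2.008×10^-5 C.
Applying ∮E·dA = Q_enc/ε₀ with Φ = E(4πr²):
E = |Q_enc|/(4πε₀r²) = (2.008e-5)/(4π·8.85×10^-12·(0.319)²) = 1.77×10^6 N/C.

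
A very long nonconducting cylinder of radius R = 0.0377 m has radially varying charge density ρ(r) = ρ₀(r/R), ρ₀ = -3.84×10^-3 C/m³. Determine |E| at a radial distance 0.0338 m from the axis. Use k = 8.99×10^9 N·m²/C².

4.38×10^6 V/m

Coaxial Gaussian cylinder, radius r = 0.0338 m, length L (r < R).
Integrating ρ over the cross-section to radius r: λ_enc = (2πρ₀/R) ∫₀^r r'^2 dr' = 2πρ₀ r^3/(3·R) = -8.238×10^-6 C/m.
By Gauss's law (flux through the curved wall only), E·2πrL = λ_enc L/ε₀.
E = 2k|λ_enc|/r = 2(8.99×10^9)(8.238×10^-6)/(0.0338) = 4.38e6 N/C.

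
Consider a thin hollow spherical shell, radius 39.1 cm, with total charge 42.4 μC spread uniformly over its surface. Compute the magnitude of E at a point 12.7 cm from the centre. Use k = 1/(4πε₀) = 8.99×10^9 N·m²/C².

|E| = 0 N/C

Take a concentric spherical Gaussian surface of radius r = 12.7 cm (inside the shell, r < 39.1 cm).
No charge lies within this surface, so Q_enc = 0 and Gauss's law gives E·4πr² = 0 ⇒ E = 0.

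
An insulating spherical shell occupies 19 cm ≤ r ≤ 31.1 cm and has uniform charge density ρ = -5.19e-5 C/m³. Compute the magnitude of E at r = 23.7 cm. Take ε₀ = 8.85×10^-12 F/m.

|E| = 2.25×10^5 V/m

By spherical symmetry E is radial; choose a Gaussian sphere of radius r = 23.7 cm (within the shell material, 19 cm < r < 31.1 cm).
Only the shell between 19 cm and r is enclosed: Q_enc = ρ·(4π/3)(r³ − a³) = (-5.19e-5)·(4π/3)·((0.237)³ − (0.19)³) = -1.403×10^-6 C.
Gauss's law: E·4πr² = Q_enc/ε₀.
E = |Q_enc|/(4πε₀r²) = (1.403e-6)/(4π·8.85×10^-12·(0.237)²) = 2.25×10^5 N/C.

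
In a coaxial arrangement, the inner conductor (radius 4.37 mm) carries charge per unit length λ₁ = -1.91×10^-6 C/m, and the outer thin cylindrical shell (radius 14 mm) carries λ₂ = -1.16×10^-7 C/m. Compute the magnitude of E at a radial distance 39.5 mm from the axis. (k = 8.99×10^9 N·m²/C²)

Coaxial Gaussian cylinder, radius r = 39.5 mm, length L (r > 14 mm, enclosing both).
λ_enc = λ₁ + λ₂ = (-1.91×10^-6) + (-1.16e-7) = -2.026e-6 C/m.
Since E is radial and uniform over the curved surface, Φ = E·2πrL = Q_enc/ε₀ = λ_enc L/ε₀.
E = 2k|λ_enc|/r = 2(8.99×10^9)(2.026×10^-6)/(0.0395) = 9.22×10^5 N/C.

|E| = 9.22e5 N/C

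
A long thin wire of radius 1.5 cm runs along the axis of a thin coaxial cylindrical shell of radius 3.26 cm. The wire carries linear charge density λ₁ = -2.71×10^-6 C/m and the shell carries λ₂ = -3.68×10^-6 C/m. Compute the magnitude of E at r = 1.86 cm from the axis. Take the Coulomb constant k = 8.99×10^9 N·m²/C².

|E| ≈ 2.62×10^6 V/m

Take a coaxial cylindrical Gaussian surface of radius r = 1.86 cm and length L (between the conductors, 1.5 cm < r < 3.26 cm).
The shell at 3.26 cm lies outside the Gaussian surface, so λ_enc = λ₁ = -2.71e-6 C/m.
Gauss's law: E·2πrL = λ_enc L/ε₀.
E = 2k|λ_enc|/r = 2(8.99×10^9)(2.71e-6)/(0.0186) = 2.62e6 N/C.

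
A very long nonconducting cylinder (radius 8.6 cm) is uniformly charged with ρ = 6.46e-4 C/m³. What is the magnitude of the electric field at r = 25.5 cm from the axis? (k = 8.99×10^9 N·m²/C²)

E ≈ 1.06×10^6 N/C

Take a coaxial cylindrical Gaussian surface of radius r = 25.5 cm and length L (r > 8.6 cm, full cross-section enclosed).
λ_enc = ρ·πR² = (6.46×10^-4)π(0.086)² = 1.501×10^-5 C/m.
Gauss's law: E·2πrL = λ_enc L/ε₀.
E = 2k|λ_enc|/r = 2(8.99×10^9)(1.501e-5)/(0.255) = 1.06×10^6 N/C.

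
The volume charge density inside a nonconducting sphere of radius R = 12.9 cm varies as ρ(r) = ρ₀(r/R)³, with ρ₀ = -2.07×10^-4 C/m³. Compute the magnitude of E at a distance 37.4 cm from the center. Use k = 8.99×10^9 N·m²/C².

Symmetry ⇒ E = E(r) r̂. Gaussian sphere of radius r = 37.4 cm (r > R, all charge enclosed).
Q_enc = 4π ∫₀^R ρ₀(r'/R)^3 r'² dr' = 4πρ₀R³/6 = -9.307×10^-7 C.
By Gauss's law, ∮E·dA = E·4πr² = Q_enc/ε₀.
E = k|Q_enc|/r² = (8.99×10^9)(9.307e-7)/(0.374)² = 5.98e4 N/C.

E = 5.98e4 N/C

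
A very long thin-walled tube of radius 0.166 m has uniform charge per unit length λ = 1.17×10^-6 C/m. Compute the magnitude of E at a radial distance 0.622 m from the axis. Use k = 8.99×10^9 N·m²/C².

E ≈ 3.38×10^4 N/C

Coaxial Gaussian cylinder, radius r = 0.622 m, length L (r > 0.166 m).
The full line charge is enclosed: λ_enc = 1.17e-6 C/m.
Gauss's law: E·2πrL = λ_enc L/ε₀.
E = 2k|λ_enc|/r = 2(8.99×10^9)(1.17×10^-6)/(0.622) = 3.38×10^4 N/C.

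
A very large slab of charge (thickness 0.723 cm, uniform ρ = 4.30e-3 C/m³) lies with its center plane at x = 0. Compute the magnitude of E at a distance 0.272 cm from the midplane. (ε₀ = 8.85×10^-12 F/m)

By symmetry E is perpendicular to the slab. A Gaussian pillbox from −0.272 cm to +0.272 cm (face area A) lies entirely within the slab.
Q_enc = ρ·(2x)·A and flux = 2EA, so 2EA = 2ρxA/ε₀ ⇒ E = |ρ|x/ε₀.
E = (4.30×10^-3)(0.00272)/(8.85×10^-12) = 1.32e6 N/C.

1.32×10^6 N/C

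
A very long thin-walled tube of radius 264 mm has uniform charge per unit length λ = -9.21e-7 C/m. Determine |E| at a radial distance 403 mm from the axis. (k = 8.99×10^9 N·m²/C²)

|E| = 4.11×10^4 N/C

Choose a coaxial cylinder of radius r = 403 mm (arbitrary length L) as the Gaussian surface (r > 264 mm).
The full line charge is enclosed: λ_enc = -9.21e-7 C/m.
Applying ∮E·dA = Q_enc/ε₀ with the end caps contributing no flux:
E = 2k|λ_enc|/r = 2(8.99×10^9)(9.21e-7)/(0.403) = 4.11×10^4 N/C.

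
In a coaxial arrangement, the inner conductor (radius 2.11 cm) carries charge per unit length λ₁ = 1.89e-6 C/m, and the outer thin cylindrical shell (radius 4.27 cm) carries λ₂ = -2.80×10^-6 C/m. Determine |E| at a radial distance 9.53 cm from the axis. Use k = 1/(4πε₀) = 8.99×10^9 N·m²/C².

E ≈ 1.72e5 V/m

Coaxial Gaussian cylinder, radius r = 9.53 cm, length L (r > 4.27 cm, enclosing both).
λ_enc = λ₁ + λ₂ = (1.89e-6) + (-2.80×10^-6) = -9.10×10^-7 C/m.
Gauss's law: E·2πrL = λ_enc L/ε₀.
E = 2k|λ_enc|/r = 2(8.99×10^9)(9.10×10^-7)/(0.0953) = 1.72×10^5 N/C.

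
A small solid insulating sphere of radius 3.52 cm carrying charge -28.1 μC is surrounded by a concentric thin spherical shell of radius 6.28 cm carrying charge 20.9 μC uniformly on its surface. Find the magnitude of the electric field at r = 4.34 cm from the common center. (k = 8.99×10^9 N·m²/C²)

Symmetry ⇒ E = E(r) r̂. Gaussian sphere of radius r = 4.34 cm (between the bodies, 3.52 cm < r < 6.28 cm).
Only the inner charge is enclosed; the outer shell contributes nothing inside itself. Q_enc = -28.1 μC = -2.81e-5 C.
Gauss's law: E·4πr² = Q_enc/ε₀.
E = k|Q_enc|/r² = (8.99×10^9)(2.81e-5)/(0.0434)² = 1.34e8 N/C.

|E| ≈ 1.34×10^8 V/m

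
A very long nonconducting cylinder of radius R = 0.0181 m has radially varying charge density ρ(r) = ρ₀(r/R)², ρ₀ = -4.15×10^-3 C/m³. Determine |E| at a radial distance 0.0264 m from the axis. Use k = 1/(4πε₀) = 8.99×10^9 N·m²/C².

1.45×10^6 V/m

Take a coaxial cylindrical Gaussian surface of radius r = 0.0264 m and length L (r > R, full charge per length enclosed).
λ_enc = 2π ∫₀^R ρ₀(r'/R)^2 r' dr' = 2πρ₀R²/4 = -2.136×10^-6 C/m.
Gauss's law: E·2πrL = λ_enc L/ε₀.
E = 2k|λ_enc|/r = 2(8.99×10^9)(2.136×10^-6)/(0.0264) = 1.45×10^6 N/C.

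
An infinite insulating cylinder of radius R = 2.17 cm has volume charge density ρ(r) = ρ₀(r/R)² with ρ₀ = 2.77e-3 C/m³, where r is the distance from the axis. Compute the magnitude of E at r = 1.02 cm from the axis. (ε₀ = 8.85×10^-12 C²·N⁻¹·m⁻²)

By cylindrical symmetry E is radial; use a coaxial Gaussian cylinder of radius 1.02 cm and length L (r < R).
Integrating ρ over the cross-section to radius r: λ_enc = (2πρ₀/R²) ∫₀^r r'^3 dr' = 2πρ₀ r^4/(4·R²) = 1.00e-7 C/m.
Applying ∮E·dA = Q_enc/ε₀ with the end caps contributing no flux:
E = |λ_enc|/(2πε₀r) = (1.00×10^-7)/(2π·8.85×10^-12·0.0102) = 1.76e5 N/C.

1.76×10^5 V/m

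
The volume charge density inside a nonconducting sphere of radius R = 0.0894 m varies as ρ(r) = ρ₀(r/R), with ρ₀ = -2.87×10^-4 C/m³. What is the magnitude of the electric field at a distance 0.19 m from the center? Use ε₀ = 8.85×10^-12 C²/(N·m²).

Symmetry ⇒ E = E(r) r̂. Gaussian sphere of radius r = 0.19 m (r > R, all charge enclosed).
Q_enc = 4π ∫₀^R ρ₀(r'/R)^1 r'² dr' = 4πρ₀R³/4 = -6.442×10^-7 C.
Since E is radial and uniform over the Gaussian sphere, Φ = E·4πr² = Q_enc/ε₀.
E = |Q_enc|/(4πε₀r²) = (6.442e-7)/(4π·8.85×10^-12·(0.19)²) = 1.60e5 N/C.

E ≈ 1.60×10^5 N/C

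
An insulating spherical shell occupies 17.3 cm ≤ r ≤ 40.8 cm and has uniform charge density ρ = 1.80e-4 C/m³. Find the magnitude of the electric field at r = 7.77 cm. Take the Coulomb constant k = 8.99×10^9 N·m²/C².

By spherical symmetry E is radial; choose a Gaussian sphere of radius r = 7.77 cm (r < 17.3 cm, inside the empty cavity).
Q_enc = 0 (all charge lies at larger r); Gauss's law gives E = 0.

|E| = 0 V/m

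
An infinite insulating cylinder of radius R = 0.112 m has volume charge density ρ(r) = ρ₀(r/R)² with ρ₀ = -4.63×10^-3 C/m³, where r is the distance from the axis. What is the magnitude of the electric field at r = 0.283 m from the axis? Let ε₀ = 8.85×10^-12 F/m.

|E| ≈ 5.80×10^6 V/m

Coaxial Gaussian cylinder, radius r = 0.283 m, length L (r > R, full charge per length enclosed).
λ_enc = 2π ∫₀^R ρ₀(r'/R)^2 r' dr' = 2πρ₀R²/4 = -9.123×10^-5 C/m.
Applying ∮E·dA = Q_enc/ε₀ with the end caps contributing no flux:
E = |λ_enc|/(2πε₀r) = (9.123×10^-5)/(2π·8.85×10^-12·0.283) = 5.80×10^6 N/C.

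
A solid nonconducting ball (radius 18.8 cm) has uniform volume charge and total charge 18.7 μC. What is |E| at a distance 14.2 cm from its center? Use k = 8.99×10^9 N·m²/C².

E = 3.59e6 N/C

By spherical symmetry E is radial; choose a Gaussian sphere of radius r = 14.2 cm (r < R).
Only the charge within r is enclosed: Q_enc = Q·(r/R)³ = (18.7 μC)·(14.2 cm/18.8 cm)³ = 8.058×10^-6 C.
Since E is radial and uniform over the Gaussian sphere, Φ = E·4πr² = Q_enc/ε₀.
E = k|Q_enc|/r² = (8.99×10^9)(8.058×10^-6)/(0.142)² = 3.59×10^6 N/C.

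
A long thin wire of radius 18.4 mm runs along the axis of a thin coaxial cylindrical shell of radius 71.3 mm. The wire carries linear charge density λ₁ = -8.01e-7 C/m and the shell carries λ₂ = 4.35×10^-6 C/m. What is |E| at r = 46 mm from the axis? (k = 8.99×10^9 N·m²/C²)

|E| ≈ 3.13×10^5 N/C

By cylindrical symmetry E is radial; use a coaxial Gaussian cylinder of radius 46 mm and length L (between the conductors, 18.4 mm < r < 71.3 mm).
Only the inner wire is enclosed; the outer shell contributes nothing inside itself. λ_enc = λ₁ = -8.01×10^-7 C/m.
By Gauss's law (flux through the curved wall only), E·2πrL = λ_enc L/ε₀.
E = 2k|λ_enc|/r = 2(8.99×10^9)(8.01e-7)/(0.046) = 3.13×10^5 N/C.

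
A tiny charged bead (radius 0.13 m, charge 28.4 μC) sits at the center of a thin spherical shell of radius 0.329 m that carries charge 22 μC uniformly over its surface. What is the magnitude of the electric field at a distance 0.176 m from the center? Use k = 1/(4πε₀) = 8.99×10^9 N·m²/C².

By spherical symmetry E is radial; choose a Gaussian sphere of radius r = 0.176 m (between the bodies, 0.13 m < r < 0.329 m).
Only the inner charge is enclosed; the outer shell contributes nothing inside itself. Q_enc = 28.4 μC = 2.84×10^-5 C.
Since E is radial and uniform over the Gaussian sphere, Φ = E·4πr² = Q_enc/ε₀.
E = k|Q_enc|/r² = (8.99×10^9)(2.84×10^-5)/(0.176)² = 8.24×10^6 N/C.

|E| = 8.24×10^6 N/C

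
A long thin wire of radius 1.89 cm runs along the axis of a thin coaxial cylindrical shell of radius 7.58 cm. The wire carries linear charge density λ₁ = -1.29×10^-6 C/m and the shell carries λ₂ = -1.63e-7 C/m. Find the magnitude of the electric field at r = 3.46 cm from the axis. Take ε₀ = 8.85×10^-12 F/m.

Choose a coaxial cylinder of radius r = 3.46 cm (arbitrary length L) as the Gaussian surface (between the conductors, 1.89 cm < r < 7.58 cm).
Only the inner wire is enclosed; the outer shell contributes nothing inside itself. λ_enc = λ₁ = -1.29×10^-6 C/m.
Gauss's law: E·2πrL = λ_enc L/ε₀.
E = |λ_enc|/(2πε₀r) = (1.29e-6)/(2π·8.85×10^-12·0.0346) = 6.70×10^5 N/C.

|E| ≈ 6.70×10^5 N/C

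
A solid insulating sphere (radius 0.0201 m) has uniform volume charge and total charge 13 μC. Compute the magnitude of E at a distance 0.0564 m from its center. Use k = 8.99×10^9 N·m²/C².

E ≈ 3.67e7 V/m

Take a concentric spherical Gaussian surface of radius r = 0.0564 m (r > R, so the entire charge is enclosed).
Q_enc = 13 μC = 1.30×10^-5 C.
Since E is radial and uniform over the Gaussian sphere, Φ = E·4πr² = Q_enc/ε₀.
E = k|Q_enc|/r² = (8.99×10^9)(1.30e-5)/(0.0564)² = 3.67e7 N/C.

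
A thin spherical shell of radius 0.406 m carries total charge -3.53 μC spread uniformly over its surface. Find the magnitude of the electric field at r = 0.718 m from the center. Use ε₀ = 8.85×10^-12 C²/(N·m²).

|E| ≈ 6.16e4 V/m

Use a concentric Gaussian sphere at r = 0.718 m (r > 0.406 m).
The entire shell is enclosed: Q_enc = -3.53×10^-6 C.
By Gauss's law, ∮E·dA = E·4πr² = Q_enc/ε₀.
E = |Q_enc|/(4πε₀r²) = (3.53×10^-6)/(4π·8.85×10^-12·(0.718)²) = 6.16×10^4 N/C.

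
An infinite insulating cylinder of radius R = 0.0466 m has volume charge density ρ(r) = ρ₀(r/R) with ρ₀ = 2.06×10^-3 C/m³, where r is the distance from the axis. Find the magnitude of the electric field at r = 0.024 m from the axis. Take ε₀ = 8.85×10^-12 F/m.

Coaxial Gaussian cylinder, radius r = 0.024 m, length L (r < R).
Integrating ρ over the cross-section to radius r: λ_enc = (2πρ₀/R) ∫₀^r r'^2 dr' = 2πρ₀ r^3/(3·R) = 1.28e-6 C/m.
Applying ∮E·dA = Q_enc/ε₀ with the end caps contributing no flux:
E = |λ_enc|/(2πε₀r) = (1.28e-6)/(2π·8.85×10^-12·0.024) = 9.59e5 N/C.

|E| ≈ 9.59×10^5 N/C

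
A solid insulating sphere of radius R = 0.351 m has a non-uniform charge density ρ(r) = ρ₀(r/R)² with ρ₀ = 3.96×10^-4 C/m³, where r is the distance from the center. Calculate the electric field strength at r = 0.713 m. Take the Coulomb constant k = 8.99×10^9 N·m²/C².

By spherical symmetry E is radial; choose a Gaussian sphere of radius r = 0.713 m (r > R, all charge enclosed).
Q_enc = 4π ∫₀^R ρ₀(r'/R)^2 r'² dr' = 4πρ₀R³/5 = 4.304e-5 C.
Gauss's law: E·4πr² = Q_enc/ε₀.
E = k|Q_enc|/r² = (8.99×10^9)(4.304e-5)/(0.713)² = 7.61e5 N/C.

7.61×10^5 V/m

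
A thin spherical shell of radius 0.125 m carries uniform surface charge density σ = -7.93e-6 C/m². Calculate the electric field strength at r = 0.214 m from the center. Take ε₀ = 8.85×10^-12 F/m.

By spherical symmetry E is radial; choose a Gaussian sphere of radius r = 0.214 m (r > 0.125 m).
The entire shell is enclosed: Q_enc = σ·4πR² = (-7.93e-6)·4π·(0.125)² = -1.557×10^-6 C.
By Gauss's law, ∮E·dA = E·4πr² = Q_enc/ε₀.
E = |Q_enc|/(4πε₀r²) = (1.557e-6)/(4π·8.85×10^-12·(0.214)²) = 3.06×10^5 N/C.

|E| = 3.06×10^5 N/C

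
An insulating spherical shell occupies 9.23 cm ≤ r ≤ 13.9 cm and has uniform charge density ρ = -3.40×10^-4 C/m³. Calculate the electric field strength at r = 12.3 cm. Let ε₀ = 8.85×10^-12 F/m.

By spherical symmetry E is radial; choose a Gaussian sphere of radius r = 12.3 cm (within the shell material, 9.23 cm < r < 13.9 cm).
Only the shell between 9.23 cm and r is enclosed: Q_enc = ρ·(4π/3)(r³ − a³) = (-3.40×10^-4)·(4π/3)·((0.123)³ − (0.0923)³) = -1.53×10^-6 C.
Applying ∮E·dA = Q_enc/ε₀ with Φ = E(4πr²):
E = |Q_enc|/(4πε₀r²) = (1.53×10^-6)/(4π·8.85×10^-12·(0.123)²) = 9.10e5 N/C.

|E| = 9.10×10^5 N/C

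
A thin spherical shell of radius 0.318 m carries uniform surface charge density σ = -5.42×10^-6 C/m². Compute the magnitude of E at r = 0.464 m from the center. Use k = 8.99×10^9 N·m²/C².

Take a concentric spherical Gaussian surface of radius r = 0.464 m (r > 0.318 m).
The entire shell is enclosed: Q_enc = σ·4πR² = (-5.42×10^-6)·4π·(0.318)² = -6.888×10^-6 C.
By Gauss's law, ∮E·dA = E·4πr² = Q_enc/ε₀.
E = k|Q_enc|/r² = (8.99×10^9)(6.888×10^-6)/(0.464)² = 2.88e5 N/C.

2.88e5 V/m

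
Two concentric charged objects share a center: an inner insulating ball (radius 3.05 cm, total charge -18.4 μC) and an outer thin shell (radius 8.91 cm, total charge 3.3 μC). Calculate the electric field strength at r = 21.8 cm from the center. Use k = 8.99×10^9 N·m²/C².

2.86×10^6 N/C

By spherical symmetry E is radial; choose a Gaussian sphere of radius r = 21.8 cm (r > 8.91 cm, enclosing both).
Q_enc = (-18.4 μC) + (3.3 μC) = -1.51e-5 C.
Applying ∮E·dA = Q_enc/ε₀ with Φ = E(4πr²):
E = k|Q_enc|/r² = (8.99×10^9)(1.51×10^-5)/(0.218)² = 2.86e6 N/C.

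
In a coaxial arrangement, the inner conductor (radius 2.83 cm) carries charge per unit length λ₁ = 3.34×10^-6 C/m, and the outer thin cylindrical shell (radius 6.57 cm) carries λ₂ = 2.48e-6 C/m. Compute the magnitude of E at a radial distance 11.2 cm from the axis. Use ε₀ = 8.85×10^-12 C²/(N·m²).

|E| ≈ 9.35×10^5 N/C

Choose a coaxial cylinder of radius r = 11.2 cm (arbitrary length L) as the Gaussian surface (r > 6.57 cm, enclosing both).
λ_enc = λ₁ + λ₂ = (3.34×10^-6) + (2.48×10^-6) = 5.82e-6 C/m.
Since E is radial and uniform over the curved surface, Φ = E·2πrL = Q_enc/ε₀ = λ_enc L/ε₀.
E = |λ_enc|/(2πε₀r) = (5.82e-6)/(2π·8.85×10^-12·0.112) = 9.35e5 N/C.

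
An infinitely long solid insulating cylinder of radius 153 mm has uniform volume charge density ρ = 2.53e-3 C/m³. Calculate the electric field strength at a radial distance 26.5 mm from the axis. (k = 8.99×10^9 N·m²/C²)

E ≈ 3.79×10^6 V/m

Choose a coaxial cylinder of radius r = 26.5 mm (arbitrary length L) as the Gaussian surface (r < R).
Enclosed charge per unit length: λ_enc = ρ·πr² = (2.53×10^-3)π(0.0265)² = 5.582×10^-6 C/m.
Applying ∮E·dA = Q_enc/ε₀ with the end caps contributing no flux:
E = 2k|λ_enc|/r = 2(8.99×10^9)(5.582×10^-6)/(0.0265) = 3.79e6 N/C.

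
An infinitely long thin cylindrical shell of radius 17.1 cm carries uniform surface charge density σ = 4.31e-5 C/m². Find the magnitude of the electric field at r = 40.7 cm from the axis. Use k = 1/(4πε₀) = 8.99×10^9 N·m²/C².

|E| = 2.05e6 V/m

Take a coaxial cylindrical Gaussian surface of radius r = 40.7 cm and length L (r > 17.1 cm).
The whole shell is enclosed: λ_enc = σ·2πR = (4.31×10^-5)·2π·(0.171) = 4.631×10^-5 C/m.
Since E is radial and uniform over the curved surface, Φ = E·2πrL = Q_enc/ε₀ = λ_enc L/ε₀.
E = 2k|λ_enc|/r = 2(8.99×10^9)(4.631×10^-5)/(0.407) = 2.05e6 N/C.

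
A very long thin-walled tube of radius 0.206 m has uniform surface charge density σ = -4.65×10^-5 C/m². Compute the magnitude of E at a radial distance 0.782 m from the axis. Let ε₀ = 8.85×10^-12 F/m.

E = 1.38×10^6 N/C

Take a coaxial cylindrical Gaussian surface of radius r = 0.782 m and length L (r > 0.206 m).
The whole shell is enclosed: λ_enc = σ·2πR = (-4.65×10^-5)·2π·(0.206) = -6.019×10^-5 C/m.
Gauss's law: E·2πrL = λ_enc L/ε₀.
E = |λ_enc|/(2πε₀r) = (6.019e-5)/(2π·8.85×10^-12·0.782) = 1.38×10^6 N/C.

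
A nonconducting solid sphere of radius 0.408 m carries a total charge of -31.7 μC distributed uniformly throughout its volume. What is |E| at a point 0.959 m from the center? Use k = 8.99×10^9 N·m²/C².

|E| ≈ 3.10e5 V/m

Symmetry ⇒ E = E(r) r̂. Gaussian sphere of radius r = 0.959 m (r > R, so the entire charge is enclosed).
Q_enc = -31.7 μC = -3.17×10^-5 C.
Gauss's law: E·4πr² = Q_enc/ε₀.
E = k|Q_enc|/r² = (8.99×10^9)(3.17e-5)/(0.959)² = 3.10×10^5 N/C.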